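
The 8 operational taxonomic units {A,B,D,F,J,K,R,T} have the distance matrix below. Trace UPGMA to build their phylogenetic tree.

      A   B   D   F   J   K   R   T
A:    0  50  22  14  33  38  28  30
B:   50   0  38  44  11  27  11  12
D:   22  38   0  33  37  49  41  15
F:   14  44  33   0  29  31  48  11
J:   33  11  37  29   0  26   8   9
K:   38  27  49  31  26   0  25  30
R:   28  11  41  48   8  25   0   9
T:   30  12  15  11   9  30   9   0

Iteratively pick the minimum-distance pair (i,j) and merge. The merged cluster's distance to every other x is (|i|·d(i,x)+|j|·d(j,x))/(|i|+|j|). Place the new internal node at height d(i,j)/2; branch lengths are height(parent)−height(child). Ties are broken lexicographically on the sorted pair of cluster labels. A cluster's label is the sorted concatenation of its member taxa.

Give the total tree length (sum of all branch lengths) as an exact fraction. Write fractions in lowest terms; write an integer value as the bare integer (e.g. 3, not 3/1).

iteration 1: select J,R (d=8); attach at lengths (4, 4); label the merged cluster JR
  updated: d(A,JR)=61/2, d(B,JR)=11, d(D,JR)=39, d(F,JR)=77/2, d(JR,K)=51/2, d(JR,T)=9
iteration 2: select JR,T (d=9); attach at lengths (1/2, 9/2); label the merged cluster JRT
  updated: d(A,JRT)=91/3, d(B,JRT)=34/3, d(D,JRT)=31, d(F,JRT)=88/3, d(JRT,K)=27
iteration 3: select B,JRT (d=34/3); attach at lengths (17/3, 7/6); label the merged cluster BJRT
  updated: d(A,BJRT)=141/4, d(BJRT,D)=131/4, d(BJRT,F)=33, d(BJRT,K)=27
iteration 4: select A,F (d=14); attach at lengths (7, 7); label the merged cluster AF
  updated: d(AF,BJRT)=273/8, d(AF,D)=55/2, d(AF,K)=69/2
iteration 5: select BJRT,K (d=27); attach at lengths (47/6, 27/2); label the merged cluster BJKRT
  updated: d(AF,BJKRT)=171/5, d(BJKRT,D)=36
iteration 6: select AF,D (d=55/2); attach at lengths (27/4, 55/4); label the merged cluster ADF
  updated: d(ADF,BJKRT)=174/5
iteration 7: select ADF,BJKRT (d=174/5); attach at lengths (73/20, 39/10); label the merged cluster ABDFJKRT
final tree: (((A:7,F:7):27/4,D:55/4):73/20,((B:17/3,((J:4,R:4):1/2,T:9/2):7/6):47/6,K:27/2):39/10)
total length: 4993/60

4993/60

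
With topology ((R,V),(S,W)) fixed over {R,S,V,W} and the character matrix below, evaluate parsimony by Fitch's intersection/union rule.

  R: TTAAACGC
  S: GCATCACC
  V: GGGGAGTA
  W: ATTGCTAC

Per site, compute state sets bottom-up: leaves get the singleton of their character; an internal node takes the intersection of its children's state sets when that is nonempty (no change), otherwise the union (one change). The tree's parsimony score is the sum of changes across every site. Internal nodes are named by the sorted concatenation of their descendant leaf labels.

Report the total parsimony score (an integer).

16

RV@0: {T} ∪ {G} = {G,T} (union, +1)
SW@0: {G} ∪ {A} = {A,G} (union, +1)
RSVW@0: {G,T} ∩ {A,G} = {G} (intersection, +0)
RV@1: {T} ∪ {G} = {G,T} (union, +1)
SW@1: {C} ∪ {T} = {C,T} (union, +1)
RSVW@1: {G,T} ∩ {C,T} = {T} (intersection, +0)
RV@2: {A} ∪ {G} = {A,G} (union, +1)
SW@2: {A} ∪ {T} = {A,T} (union, +1)
RSVW@2: {A,G} ∩ {A,T} = {A} (intersection, +0)
RV@3: {A} ∪ {G} = {A,G} (union, +1)
SW@3: {T} ∪ {G} = {G,T} (union, +1)
RSVW@3: {A,G} ∩ {G,T} = {G} (intersection, +0)
RV@4: {A} ∩ {A} = {A} (intersection, +0)
SW@4: {C} ∩ {C} = {C} (intersection, +0)
RSVW@4: {A} ∪ {C} = {A,C} (union, +1)
RV@5: {C} ∪ {G} = {C,G} (union, +1)
SW@5: {A} ∪ {T} = {A,T} (union, +1)
RSVW@5: {C,G} ∪ {A,T} = {A,C,G,T} (union, +1)
RV@6: {G} ∪ {T} = {G,T} (union, +1)
SW@6: {C} ∪ {A} = {A,C} (union, +1)
RSVW@6: {G,T} ∪ {A,C} = {A,C,G,T} (union, +1)
RV@7: {C} ∪ {A} = {A,C} (union, +1)
SW@7: {C} ∩ {C} = {C} (intersection, +0)
RSVW@7: {A,C} ∩ {C} = {C} (intersection, +0)
per-site changes: [2, 2, 2, 2, 1, 3, 3, 1]; total = 16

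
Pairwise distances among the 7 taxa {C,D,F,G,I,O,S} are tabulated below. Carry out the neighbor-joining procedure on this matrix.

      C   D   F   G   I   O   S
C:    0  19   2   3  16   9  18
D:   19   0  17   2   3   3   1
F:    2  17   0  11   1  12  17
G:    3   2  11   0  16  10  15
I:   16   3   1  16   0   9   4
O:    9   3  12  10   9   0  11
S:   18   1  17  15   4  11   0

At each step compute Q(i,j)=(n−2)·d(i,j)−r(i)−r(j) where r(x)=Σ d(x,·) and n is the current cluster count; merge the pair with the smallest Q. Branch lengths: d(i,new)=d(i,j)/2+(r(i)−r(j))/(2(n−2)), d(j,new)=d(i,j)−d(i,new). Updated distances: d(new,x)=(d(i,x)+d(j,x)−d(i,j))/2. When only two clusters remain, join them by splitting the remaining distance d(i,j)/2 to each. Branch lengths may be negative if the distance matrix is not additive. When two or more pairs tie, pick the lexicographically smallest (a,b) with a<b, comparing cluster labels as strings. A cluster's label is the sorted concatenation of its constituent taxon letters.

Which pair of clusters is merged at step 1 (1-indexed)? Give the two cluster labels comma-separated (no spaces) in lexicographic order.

1. join C+F (d=2, Q=-117) ⇒ CF; edges |C|=17/10, |F|=3/10
  updated: d(CF,D)=17, d(CF,G)=6, d(CF,I)=15/2, d(CF,O)=19/2, d(CF,S)=33/2
2. join CF+G (d=6, Q=-163/2) ⇒ CFG; edges |CF|=63/16, |G|=33/16
  updated: d(CFG,D)=13/2, d(CFG,I)=35/4, d(CFG,O)=27/4, d(CFG,S)=51/4
3. join CFG+O (d=27/4, Q=-177/4) ⇒ CFGO; edges |CFG|=101/24, |O|=61/24
  updated: d(CFGO,D)=11/8, d(CFGO,I)=11/2, d(CFGO,S)=17/2
4. join CFGO+D (d=11/8, Q=-18) ⇒ CDFGO; edges |CFGO|=51/16, |D|=-29/16
  updated: d(CDFGO,I)=57/16, d(CDFGO,S)=65/16
5. join CDFGO+I (d=57/16, Q=-93/8) ⇒ CDFGIO; edges |CDFGO|=29/16, |I|=7/4
  updated: d(CDFGIO,S)=9/4
6. join CDFGIO+S (d=9/4) ⇒ CDFGIOS; edges |CDFGIO|=9/8, |S|=9/8
final tree: ((((((C:17/10,F:3/10):63/16,G:33/16):101/24,O:61/24):51/16,D:-29/16):29/16,I:7/4):9/8,S:9/8)
total length: 351/16

C,F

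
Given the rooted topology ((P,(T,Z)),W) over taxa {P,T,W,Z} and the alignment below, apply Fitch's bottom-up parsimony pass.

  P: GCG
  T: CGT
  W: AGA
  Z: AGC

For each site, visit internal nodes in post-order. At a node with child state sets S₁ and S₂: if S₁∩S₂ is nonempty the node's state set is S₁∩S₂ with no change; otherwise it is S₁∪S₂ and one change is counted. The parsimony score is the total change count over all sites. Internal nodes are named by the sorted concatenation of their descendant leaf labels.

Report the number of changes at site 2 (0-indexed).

3

site 0, node TZ: T={C} ∪ Z={A} → {A,C} (+1)
site 0, node PTZ: P={G} ∪ TZ={A,C} → {A,C,G} (+1)
site 0, node PTWZ: PTZ={A,C,G} ∩ W={A} → {A} (+0)
site 1, node TZ: T={G} ∩ Z={G} → {G} (+0)
site 1, node PTZ: P={C} ∪ TZ={G} → {C,G} (+1)
site 1, node PTWZ: PTZ={C,G} ∩ W={G} → {G} (+0)
site 2, node TZ: T={T} ∪ Z={C} → {C,T} (+1)
site 2, node PTZ: P={G} ∪ TZ={C,T} → {C,G,T} (+1)
site 2, node PTWZ: PTZ={C,G,T} ∪ W={A} → {A,C,G,T} (+1)
per-site changes: [2, 1, 3]; total = 6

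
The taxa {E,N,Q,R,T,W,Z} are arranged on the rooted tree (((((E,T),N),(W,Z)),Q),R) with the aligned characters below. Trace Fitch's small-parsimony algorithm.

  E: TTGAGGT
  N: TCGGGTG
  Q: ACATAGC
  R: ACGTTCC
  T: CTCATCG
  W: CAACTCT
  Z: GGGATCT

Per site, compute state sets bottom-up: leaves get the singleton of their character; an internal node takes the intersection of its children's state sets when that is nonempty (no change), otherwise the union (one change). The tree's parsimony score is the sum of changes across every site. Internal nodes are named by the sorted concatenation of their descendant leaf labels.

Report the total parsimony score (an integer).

22

[col 0] ET: children E:{T}, T:{C} ∪→ {C,T}; cost 1
[col 0] ENT: children ET:{C,T}, N:{T} ∩→ {T}; cost 0
[col 0] WZ: children W:{C}, Z:{G} ∪→ {C,G}; cost 1
[col 0] ENTWZ: children ENT:{T}, WZ:{C,G} ∪→ {C,G,T}; cost 1
[col 0] ENQTWZ: children ENTWZ:{C,G,T}, Q:{A} ∪→ {A,C,G,T}; cost 1
[col 0] ENQRTWZ: children ENQTWZ:{A,C,G,T}, R:{A} ∩→ {A}; cost 0
[col 1] ET: children E:{T}, T:{T} ∩→ {T}; cost 0
[col 1] ENT: children ET:{T}, N:{C} ∪→ {C,T}; cost 1
[col 1] WZ: children W:{A}, Z:{G} ∪→ {A,G}; cost 1
[col 1] ENTWZ: children ENT:{C,T}, WZ:{A,G} ∪→ {A,C,G,T}; cost 1
[col 1] ENQTWZ: children ENTWZ:{A,C,G,T}, Q:{C} ∩→ {C}; cost 0
[col 1] ENQRTWZ: children ENQTWZ:{C}, R:{C} ∩→ {C}; cost 0
[col 2] ET: children E:{G}, T:{C} ∪→ {C,G}; cost 1
[col 2] ENT: children ET:{C,G}, N:{G} ∩→ {G}; cost 0
[col 2] WZ: children W:{A}, Z:{G} ∪→ {A,G}; cost 1
[col 2] ENTWZ: children ENT:{G}, WZ:{A,G} ∩→ {G}; cost 0
[col 2] ENQTWZ: children ENTWZ:{G}, Q:{A} ∪→ {A,G}; cost 1
[col 2] ENQRTWZ: children ENQTWZ:{A,G}, R:{G} ∩→ {G}; cost 0
[col 3] ET: children E:{A}, T:{A} ∩→ {A}; cost 0
[col 3] ENT: children ET:{A}, N:{G} ∪→ {A,G}; cost 1
[col 3] WZ: children W:{C}, Z:{A} ∪→ {A,C}; cost 1
[col 3] ENTWZ: children ENT:{A,G}, WZ:{A,C} ∩→ {A}; cost 0
[col 3] ENQTWZ: children ENTWZ:{A}, Q:{T} ∪→ {A,T}; cost 1
[col 3] ENQRTWZ: children ENQTWZ:{A,T}, R:{T} ∩→ {T}; cost 0
[col 4] ET: children E:{G}, T:{T} ∪→ {G,T}; cost 1
[col 4] ENT: children ET:{G,T}, N:{G} ∩→ {G}; cost 0
[col 4] WZ: children W:{T}, Z:{T} ∩→ {T}; cost 0
[col 4] ENTWZ: children ENT:{G}, WZ:{T} ∪→ {G,T}; cost 1
[col 4] ENQTWZ: children ENTWZ:{G,T}, Q:{A} ∪→ {A,G,T}; cost 1
[col 4] ENQRTWZ: children ENQTWZ:{A,G,T}, R:{T} ∩→ {T}; cost 0
[col 5] ET: children E:{G}, T:{C} ∪→ {C,G}; cost 1
[col 5] ENT: children ET:{C,G}, N:{T} ∪→ {C,G,T}; cost 1
[col 5] WZ: children W:{C}, Z:{C} ∩→ {C}; cost 0
[col 5] ENTWZ: children ENT:{C,G,T}, WZ:{C} ∩→ {C}; cost 0
[col 5] ENQTWZ: children ENTWZ:{C}, Q:{G} ∪→ {C,G}; cost 1
[col 5] ENQRTWZ: children ENQTWZ:{C,G}, R:{C} ∩→ {C}; cost 0
[col 6] ET: children E:{T}, T:{G} ∪→ {G,T}; cost 1
[col 6] ENT: children ET:{G,T}, N:{G} ∩→ {G}; cost 0
[col 6] WZ: children W:{T}, Z:{T} ∩→ {T}; cost 0
[col 6] ENTWZ: children ENT:{G}, WZ:{T} ∪→ {G,T}; cost 1
[col 6] ENQTWZ: children ENTWZ:{G,T}, Q:{C} ∪→ {C,G,T}; cost 1
[col 6] ENQRTWZ: children ENQTWZ:{C,G,T}, R:{C} ∩→ {C}; cost 0
per-site changes: [4, 3, 3, 3, 3, 3, 3]; total = 22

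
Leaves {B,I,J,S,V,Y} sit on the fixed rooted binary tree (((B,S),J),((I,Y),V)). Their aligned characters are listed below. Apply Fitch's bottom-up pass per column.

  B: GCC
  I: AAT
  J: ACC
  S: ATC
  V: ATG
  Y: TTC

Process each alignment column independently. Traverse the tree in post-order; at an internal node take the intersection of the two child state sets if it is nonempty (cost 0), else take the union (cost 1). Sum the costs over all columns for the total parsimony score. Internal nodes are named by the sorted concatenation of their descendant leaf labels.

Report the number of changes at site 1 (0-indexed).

BS@0: {G} ∪ {A} = {A,G} (union, +1)
BJS@0: {A,G} ∩ {A} = {A} (intersection, +0)
IY@0: {A} ∪ {T} = {A,T} (union, +1)
IVY@0: {A,T} ∩ {A} = {A} (intersection, +0)
BIJSVY@0: {A} ∩ {A} = {A} (intersection, +0)
BS@1: {C} ∪ {T} = {C,T} (union, +1)
BJS@1: {C,T} ∩ {C} = {C} (intersection, +0)
IY@1: {A} ∪ {T} = {A,T} (union, +1)
IVY@1: {A,T} ∩ {T} = {T} (intersection, +0)
BIJSVY@1: {C} ∪ {T} = {C,T} (union, +1)
BS@2: {C} ∩ {C} = {C} (intersection, +0)
BJS@2: {C} ∩ {C} = {C} (intersection, +0)
IY@2: {T} ∪ {C} = {C,T} (union, +1)
IVY@2: {C,T} ∪ {G} = {C,G,T} (union, +1)
BIJSVY@2: {C} ∩ {C,G,T} = {C} (intersection, +0)
per-site changes: [2, 3, 2]; total = 7

3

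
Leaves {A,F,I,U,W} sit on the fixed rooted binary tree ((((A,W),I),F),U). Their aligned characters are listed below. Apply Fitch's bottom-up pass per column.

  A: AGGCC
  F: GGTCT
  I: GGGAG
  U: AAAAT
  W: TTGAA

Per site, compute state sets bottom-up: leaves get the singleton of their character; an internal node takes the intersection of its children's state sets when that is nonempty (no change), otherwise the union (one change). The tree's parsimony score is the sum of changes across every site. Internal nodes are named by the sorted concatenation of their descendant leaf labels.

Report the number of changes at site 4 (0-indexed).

3

[col 0] AW: children A:{A}, W:{T} ∪→ {A,T}; cost 1
[col 0] AIW: children AW:{A,T}, I:{G} ∪→ {A,G,T}; cost 1
[col 0] AFIW: children AIW:{A,G,T}, F:{G} ∩→ {G}; cost 0
[col 0] AFIUW: children AFIW:{G}, U:{A} ∪→ {A,G}; cost 1
[col 1] AW: children A:{G}, W:{T} ∪→ {G,T}; cost 1
[col 1] AIW: children AW:{G,T}, I:{G} ∩→ {G}; cost 0
[col 1] AFIW: children AIW:{G}, F:{G} ∩→ {G}; cost 0
[col 1] AFIUW: children AFIW:{G}, U:{A} ∪→ {A,G}; cost 1
[col 2] AW: children A:{G}, W:{G} ∩→ {G}; cost 0
[col 2] AIW: children AW:{G}, I:{G} ∩→ {G}; cost 0
[col 2] AFIW: children AIW:{G}, F:{T} ∪→ {G,T}; cost 1
[col 2] AFIUW: children AFIW:{G,T}, U:{A} ∪→ {A,G,T}; cost 1
[col 3] AW: children A:{C}, W:{A} ∪→ {A,C}; cost 1
[col 3] AIW: children AW:{A,C}, I:{A} ∩→ {A}; cost 0
[col 3] AFIW: children AIW:{A}, F:{C} ∪→ {A,C}; cost 1
[col 3] AFIUW: children AFIW:{A,C}, U:{A} ∩→ {A}; cost 0
[col 4] AW: children A:{C}, W:{A} ∪→ {A,C}; cost 1
[col 4] AIW: children AW:{A,C}, I:{G} ∪→ {A,C,G}; cost 1
[col 4] AFIW: children AIW:{A,C,G}, F:{T} ∪→ {A,C,G,T}; cost 1
[col 4] AFIUW: children AFIW:{A,C,G,T}, U:{T} ∩→ {T}; cost 0
per-site changes: [3, 2, 2, 2, 3]; total = 12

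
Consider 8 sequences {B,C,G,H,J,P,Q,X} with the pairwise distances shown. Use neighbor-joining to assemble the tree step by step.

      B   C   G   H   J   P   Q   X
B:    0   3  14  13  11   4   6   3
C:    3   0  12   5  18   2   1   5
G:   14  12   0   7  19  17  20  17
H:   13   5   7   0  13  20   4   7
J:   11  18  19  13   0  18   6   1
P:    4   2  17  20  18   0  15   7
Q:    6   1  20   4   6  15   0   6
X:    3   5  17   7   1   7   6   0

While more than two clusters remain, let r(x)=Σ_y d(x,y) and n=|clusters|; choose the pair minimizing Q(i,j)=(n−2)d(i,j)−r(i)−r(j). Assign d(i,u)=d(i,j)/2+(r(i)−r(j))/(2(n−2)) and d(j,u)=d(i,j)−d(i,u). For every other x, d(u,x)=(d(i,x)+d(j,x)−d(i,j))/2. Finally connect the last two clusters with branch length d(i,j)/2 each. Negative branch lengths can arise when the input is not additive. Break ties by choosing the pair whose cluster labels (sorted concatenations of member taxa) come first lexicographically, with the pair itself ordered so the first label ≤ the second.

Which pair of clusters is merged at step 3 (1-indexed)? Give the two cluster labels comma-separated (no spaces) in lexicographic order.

step 1: merge (G,H) at d=7, Q=-133; branch lengths G→79/12, H→5/12; new cluster GH
  updated: d(B,GH)=10, d(C,GH)=5, d(GH,J)=25/2, d(GH,P)=15, d(GH,Q)=17/2, d(GH,X)=17/2
step 2: merge (J,X) at d=1, Q=-92; branch lengths J→41/10, X→-31/10; new cluster JX
  updated: d(B,JX)=13/2, d(C,JX)=11, d(GH,JX)=10, d(JX,P)=12, d(JX,Q)=11/2
step 3: merge (C,P) at d=2, Q=-62; branch lengths C→-9/4, P→17/4; new cluster CP
  updated: d(B,CP)=5/2, d(CP,GH)=9, d(CP,JX)=21/2, d(CP,Q)=7
step 4: merge (B,CP) at d=5/2, Q=-93/2; branch lengths B→7/12, CP→23/12; new cluster BCP
  updated: d(BCP,GH)=33/4, d(BCP,JX)=29/4, d(BCP,Q)=21/4
step 5: merge (BCP,GH) at d=33/4, Q=-31; branch lengths BCP→21/8, GH→45/8; new cluster BCGHP
  updated: d(BCGHP,JX)=9/2, d(BCGHP,Q)=11/4
step 6: merge (BCGHP,JX) at d=9/2, Q=-51/4; branch lengths BCGHP→7/8, JX→29/8; new cluster BCGHJPX
  updated: d(BCGHJPX,Q)=15/8
step 7: merge (BCGHJPX,Q) at d=15/8; branch lengths BCGHJPX→15/16, Q→15/16; new cluster BCGHJPQX
final tree: ((((B:7/12,(C:-9/4,P:17/4):23/12):21/8,(G:79/12,H:5/12):45/8):7/8,(J:41/10,X:-31/10):29/8):15/16,Q:15/16)
total length: 217/8

C,P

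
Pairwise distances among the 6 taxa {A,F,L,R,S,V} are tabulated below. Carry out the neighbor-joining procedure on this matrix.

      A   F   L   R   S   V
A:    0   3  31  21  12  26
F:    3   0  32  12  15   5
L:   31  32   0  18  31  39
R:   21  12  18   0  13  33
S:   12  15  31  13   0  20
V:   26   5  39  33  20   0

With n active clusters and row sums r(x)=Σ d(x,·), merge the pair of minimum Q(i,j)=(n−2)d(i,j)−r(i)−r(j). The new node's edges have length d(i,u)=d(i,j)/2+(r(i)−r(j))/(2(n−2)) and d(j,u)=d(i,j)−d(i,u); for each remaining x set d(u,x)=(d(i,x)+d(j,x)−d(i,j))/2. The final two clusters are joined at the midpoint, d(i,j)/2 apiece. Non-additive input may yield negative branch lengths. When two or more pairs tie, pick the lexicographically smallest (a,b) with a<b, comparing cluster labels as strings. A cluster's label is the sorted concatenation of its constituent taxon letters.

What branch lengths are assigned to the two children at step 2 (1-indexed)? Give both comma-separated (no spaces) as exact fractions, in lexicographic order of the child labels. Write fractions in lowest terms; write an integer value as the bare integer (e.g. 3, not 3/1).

iteration 1: select L,R (d=18, Q=-176); attach at lengths (63/4, 9/4); label the merged cluster LR
  updated: d(A,LR)=17, d(F,LR)=13, d(LR,S)=13, d(LR,V)=27
iteration 2: select F,V (d=5, Q=-99); attach at lengths (-9/2, 19/2); label the merged cluster FV
  updated: d(A,FV)=12, d(FV,LR)=35/2, d(FV,S)=15
iteration 3: select A,FV (d=12, Q=-123/2); attach at lengths (41/8, 55/8); label the merged cluster AFV
  updated: d(AFV,LR)=45/4, d(AFV,S)=15/2
iteration 4: select AFV,LR (d=45/4, Q=-127/4); attach at lengths (23/8, 67/8); label the merged cluster AFLRV
  updated: d(AFLRV,S)=37/8
iteration 5: select AFLRV,S (d=37/8); attach at lengths (37/16, 37/16); label the merged cluster AFLRSV
final tree: (((A:41/8,(F:-9/2,V:19/2):55/8):23/8,(L:63/4,R:9/4):67/8):37/16,S:37/16)
total length: 407/8

-9/2,19/2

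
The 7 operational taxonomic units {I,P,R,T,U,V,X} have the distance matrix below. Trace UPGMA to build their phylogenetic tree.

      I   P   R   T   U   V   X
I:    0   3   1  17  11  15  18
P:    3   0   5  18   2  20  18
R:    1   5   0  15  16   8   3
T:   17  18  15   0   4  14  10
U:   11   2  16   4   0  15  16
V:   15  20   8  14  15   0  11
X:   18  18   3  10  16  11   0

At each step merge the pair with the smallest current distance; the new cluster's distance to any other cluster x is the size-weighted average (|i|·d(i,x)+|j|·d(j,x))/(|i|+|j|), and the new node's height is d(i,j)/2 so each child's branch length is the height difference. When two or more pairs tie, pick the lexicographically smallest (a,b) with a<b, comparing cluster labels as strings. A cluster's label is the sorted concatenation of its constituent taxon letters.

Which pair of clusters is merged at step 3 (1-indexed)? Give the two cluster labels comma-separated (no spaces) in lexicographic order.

1. join I+R (d=1) ⇒ IR; edges |I|=1/2, |R|=1/2
  updated: d(IR,P)=4, d(IR,T)=16, d(IR,U)=27/2, d(IR,V)=23/2, d(IR,X)=21/2
2. join P+U (d=2) ⇒ PU; edges |P|=1, |U|=1
  updated: d(IR,PU)=35/4, d(PU,T)=11, d(PU,V)=35/2, d(PU,X)=17
3. join IR+PU (d=35/4) ⇒ IPRU; edges |IR|=31/8, |PU|=27/8
  updated: d(IPRU,T)=27/2, d(IPRU,V)=29/2, d(IPRU,X)=55/4
4. join T+X (d=10) ⇒ TX; edges |T|=5, |X|=5
  updated: d(IPRU,TX)=109/8, d(TX,V)=25/2
5. join TX+V (d=25/2) ⇒ TVX; edges |TX|=5/4, |V|=25/4
  updated: d(IPRU,TVX)=167/12
6. join IPRU+TVX (d=167/12) ⇒ IPRTUVX; edges |IPRU|=31/12, |TVX|=17/24
final tree: (((I:1/2,R:1/2):31/8,(P:1,U:1):27/8):31/12,((T:5,X:5):5/4,V:25/4):17/24)
total length: 745/24

IR,PU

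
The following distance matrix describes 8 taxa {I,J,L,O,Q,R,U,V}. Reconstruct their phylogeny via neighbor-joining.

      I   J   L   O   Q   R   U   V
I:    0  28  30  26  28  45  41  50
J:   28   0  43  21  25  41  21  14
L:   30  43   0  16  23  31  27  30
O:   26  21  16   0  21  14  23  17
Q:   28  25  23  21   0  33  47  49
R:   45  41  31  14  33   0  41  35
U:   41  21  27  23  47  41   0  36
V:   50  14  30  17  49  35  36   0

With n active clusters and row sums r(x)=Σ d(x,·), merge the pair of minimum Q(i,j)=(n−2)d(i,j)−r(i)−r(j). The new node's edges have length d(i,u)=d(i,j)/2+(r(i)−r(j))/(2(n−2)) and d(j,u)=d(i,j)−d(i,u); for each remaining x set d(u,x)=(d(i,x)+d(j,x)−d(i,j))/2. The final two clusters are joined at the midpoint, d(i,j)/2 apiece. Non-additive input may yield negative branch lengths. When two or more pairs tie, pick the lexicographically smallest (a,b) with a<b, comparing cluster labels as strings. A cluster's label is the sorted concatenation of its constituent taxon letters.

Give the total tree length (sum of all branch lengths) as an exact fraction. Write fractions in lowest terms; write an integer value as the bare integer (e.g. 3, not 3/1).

iteration 1: select J,V (d=14, Q=-340); attach at lengths (23/6, 61/6); label the merged cluster JV
  updated: d(I,JV)=32, d(JV,L)=59/2, d(JV,O)=12, d(JV,Q)=30, d(JV,R)=31, d(JV,U)=43/2
iteration 2: select JV,U (d=43/2, Q=-249); attach at lengths (63/10, 76/5); label the merged cluster JUV
  updated: d(I,JUV)=103/4, d(JUV,L)=35/2, d(JUV,O)=27/4, d(JUV,Q)=111/4, d(JUV,R)=101/4
iteration 3: select O,R (d=14, Q=-176); attach at lengths (-17/16, 241/16); label the merged cluster OR
  updated: d(I,OR)=57/2, d(JUV,OR)=9, d(L,OR)=33/2, d(OR,Q)=20
iteration 4: select I,Q (d=28, Q=-127); attach at lengths (65/4, 47/4); label the merged cluster IQ
  updated: d(IQ,JUV)=51/4, d(IQ,L)=25/2, d(IQ,OR)=41/4
iteration 5: select IQ,L (d=25/2, Q=-57); attach at lengths (7/2, 9); label the merged cluster ILQ
  updated: d(ILQ,JUV)=71/8, d(ILQ,OR)=57/8
iteration 6: select ILQ,JUV (d=71/8, Q=-25); attach at lengths (7/2, 43/8); label the merged cluster IJLQUV
  updated: d(IJLQUV,OR)=29/8
iteration 7: select IJLQUV,OR (d=29/8); attach at lengths (29/16, 29/16); label the merged cluster IJLOQRUV
final tree: ((((I:65/4,Q:47/4):7/2,L:9):7/2,((J:23/6,V:61/6):63/10,U:76/5):43/8):29/16,(O:-17/16,R:241/16):29/16)
total length: 205/2

205/2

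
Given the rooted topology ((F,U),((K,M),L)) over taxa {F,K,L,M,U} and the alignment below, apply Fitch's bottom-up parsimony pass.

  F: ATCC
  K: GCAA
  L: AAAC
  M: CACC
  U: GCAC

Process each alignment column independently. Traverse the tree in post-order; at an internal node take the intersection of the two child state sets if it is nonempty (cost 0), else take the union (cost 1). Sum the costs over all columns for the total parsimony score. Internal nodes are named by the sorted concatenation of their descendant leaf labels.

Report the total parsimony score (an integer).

[col 0] FU: children F:{A}, U:{G} ∪→ {A,G}; cost 1
[col 0] KM: children K:{G}, M:{C} ∪→ {C,G}; cost 1
[col 0] KLM: children KM:{C,G}, L:{A} ∪→ {A,C,G}; cost 1
[col 0] FKLMU: children FU:{A,G}, KLM:{A,C,G} ∩→ {A,G}; cost 0
[col 1] FU: children F:{T}, U:{C} ∪→ {C,T}; cost 1
[col 1] KM: children K:{C}, M:{A} ∪→ {A,C}; cost 1
[col 1] KLM: children KM:{A,C}, L:{A} ∩→ {A}; cost 0
[col 1] FKLMU: children FU:{C,T}, KLM:{A} ∪→ {A,C,T}; cost 1
[col 2] FU: children F:{C}, U:{A} ∪→ {A,C}; cost 1
[col 2] KM: children K:{A}, M:{C} ∪→ {A,C}; cost 1
[col 2] KLM: children KM:{A,C}, L:{A} ∩→ {A}; cost 0
[col 2] FKLMU: children FU:{A,C}, KLM:{A} ∩→ {A}; cost 0
[col 3] FU: children F:{C}, U:{C} ∩→ {C}; cost 0
[col 3] KM: children K:{A}, M:{C} ∪→ {A,C}; cost 1
[col 3] KLM: children KM:{A,C}, L:{C} ∩→ {C}; cost 0
[col 3] FKLMU: children FU:{C}, KLM:{C} ∩→ {C}; cost 0
per-site changes: [3, 3, 2, 1]; total = 9

9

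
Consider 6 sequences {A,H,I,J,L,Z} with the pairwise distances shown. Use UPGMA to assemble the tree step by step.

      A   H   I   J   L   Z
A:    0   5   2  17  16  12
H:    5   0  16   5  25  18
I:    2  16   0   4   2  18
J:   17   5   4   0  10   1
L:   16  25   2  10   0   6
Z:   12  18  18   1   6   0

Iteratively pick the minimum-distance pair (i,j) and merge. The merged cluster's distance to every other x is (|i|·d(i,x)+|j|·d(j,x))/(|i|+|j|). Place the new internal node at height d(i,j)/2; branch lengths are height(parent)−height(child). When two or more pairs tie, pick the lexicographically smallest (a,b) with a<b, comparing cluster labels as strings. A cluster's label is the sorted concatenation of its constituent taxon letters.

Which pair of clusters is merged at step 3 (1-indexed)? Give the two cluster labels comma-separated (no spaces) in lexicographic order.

1. join J+Z (d=1) ⇒ JZ; edges |J|=1/2, |Z|=1/2
  updated: d(A,JZ)=29/2, d(H,JZ)=23/2, d(I,JZ)=11, d(JZ,L)=8
2. join A+I (d=2) ⇒ AI; edges |A|=1, |I|=1
  updated: d(AI,H)=21/2, d(AI,JZ)=51/4, d(AI,L)=9
3. join JZ+L (d=8) ⇒ JLZ; edges |JZ|=7/2, |L|=4
  updated: d(AI,JLZ)=23/2, d(H,JLZ)=16
4. join AI+H (d=21/2) ⇒ AHI; edges |AI|=17/4, |H|=21/4
  updated: d(AHI,JLZ)=13
5. join AHI+JLZ (d=13) ⇒ AHIJLZ; edges |AHI|=5/4, |JLZ|=5/2
final tree: (((A:1,I:1):17/4,H:21/4):5/4,((J:1/2,Z:1/2):7/2,L:4):5/2)
total length: 95/4

JZ,L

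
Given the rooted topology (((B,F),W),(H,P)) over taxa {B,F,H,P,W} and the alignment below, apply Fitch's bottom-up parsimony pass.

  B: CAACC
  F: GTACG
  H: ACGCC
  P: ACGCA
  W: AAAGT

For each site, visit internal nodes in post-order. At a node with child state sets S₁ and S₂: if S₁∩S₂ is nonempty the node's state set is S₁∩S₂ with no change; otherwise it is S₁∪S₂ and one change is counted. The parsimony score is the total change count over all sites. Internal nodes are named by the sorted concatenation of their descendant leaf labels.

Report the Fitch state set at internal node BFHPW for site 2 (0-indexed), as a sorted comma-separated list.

A,G

BF@0: {C} ∪ {G} = {C,G} (union, +1)
BFW@0: {C,G} ∪ {A} = {A,C,G} (union, +1)
HP@0: {A} ∩ {A} = {A} (intersection, +0)
BFHPW@0: {A,C,G} ∩ {A} = {A} (intersection, +0)
BF@1: {A} ∪ {T} = {A,T} (union, +1)
BFW@1: {A,T} ∩ {A} = {A} (intersection, +0)
HP@1: {C} ∩ {C} = {C} (intersection, +0)
BFHPW@1: {A} ∪ {C} = {A,C} (union, +1)
BF@2: {A} ∩ {A} = {A} (intersection, +0)
BFW@2: {A} ∩ {A} = {A} (intersection, +0)
HP@2: {G} ∩ {G} = {G} (intersection, +0)
BFHPW@2: {A} ∪ {G} = {A,G} (union, +1)
BF@3: {C} ∩ {C} = {C} (intersection, +0)
BFW@3: {C} ∪ {G} = {C,G} (union, +1)
HP@3: {C} ∩ {C} = {C} (intersection, +0)
BFHPW@3: {C,G} ∩ {C} = {C} (intersection, +0)
BF@4: {C} ∪ {G} = {C,G} (union, +1)
BFW@4: {C,G} ∪ {T} = {C,G,T} (union, +1)
HP@4: {C} ∪ {A} = {A,C} (union, +1)
BFHPW@4: {C,G,T} ∩ {A,C} = {C} (intersection, +0)
per-site changes: [2, 2, 1, 1, 3]; total = 9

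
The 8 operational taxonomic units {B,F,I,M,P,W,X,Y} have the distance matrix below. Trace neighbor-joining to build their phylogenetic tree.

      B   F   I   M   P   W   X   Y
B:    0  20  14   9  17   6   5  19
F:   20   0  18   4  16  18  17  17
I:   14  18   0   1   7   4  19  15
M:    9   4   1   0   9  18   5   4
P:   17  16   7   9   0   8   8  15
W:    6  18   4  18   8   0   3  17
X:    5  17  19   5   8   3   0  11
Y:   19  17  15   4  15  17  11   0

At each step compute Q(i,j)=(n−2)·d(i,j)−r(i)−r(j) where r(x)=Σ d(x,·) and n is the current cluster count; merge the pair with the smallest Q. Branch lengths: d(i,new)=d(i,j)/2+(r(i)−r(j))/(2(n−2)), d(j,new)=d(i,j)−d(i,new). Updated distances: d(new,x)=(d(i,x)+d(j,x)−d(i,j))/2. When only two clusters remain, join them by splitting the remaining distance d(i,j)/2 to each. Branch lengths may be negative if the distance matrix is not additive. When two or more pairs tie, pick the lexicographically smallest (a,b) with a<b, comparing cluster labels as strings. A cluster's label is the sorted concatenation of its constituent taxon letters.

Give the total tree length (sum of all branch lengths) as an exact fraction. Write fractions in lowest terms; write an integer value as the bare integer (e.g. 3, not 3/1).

iteration 1: select F,M (d=4, Q=-136); attach at lengths (7, -3); label the merged cluster FM
  updated: d(B,FM)=25/2, d(FM,I)=15/2, d(FM,P)=21/2, d(FM,W)=16, d(FM,X)=9, d(FM,Y)=17/2
iteration 2: select FM,Y (d=17/2, Q=-107); attach at lengths (21/10, 32/5); label the merged cluster FMY
  updated: d(B,FMY)=23/2, d(FMY,I)=7, d(FMY,P)=17/2, d(FMY,W)=49/4, d(FMY,X)=23/4
iteration 3: select B,X (d=5, Q=-297/4); attach at lengths (131/32, 29/32); label the merged cluster BX
  updated: d(BX,FMY)=49/8, d(BX,I)=14, d(BX,P)=10, d(BX,W)=2
iteration 4: select BX,W (d=2, Q=-419/8); attach at lengths (95/48, 1/48); label the merged cluster BWX
  updated: d(BWX,FMY)=131/16, d(BWX,I)=8, d(BWX,P)=8
iteration 5: select BWX,P (d=8, Q=-507/16); attach at lengths (267/64, 245/64); label the merged cluster BPWX
  updated: d(BPWX,FMY)=139/32, d(BPWX,I)=7/2
iteration 6: select BPWX,FMY (d=139/32, Q=-475/32); attach at lengths (27/64, 251/64); label the merged cluster BFMPWXY
  updated: d(BFMPWXY,I)=197/64
iteration 7: select BFMPWXY,I (d=197/64); attach at lengths (197/128, 197/128); label the merged cluster BFIMPWXY
final tree: (((((B:131/32,X:29/32):95/48,W:1/48):267/64,P:245/64):27/64,((F:7,M:-3):21/10,Y:32/5):251/64):197/128,I:197/128)
total length: 2235/64

2235/64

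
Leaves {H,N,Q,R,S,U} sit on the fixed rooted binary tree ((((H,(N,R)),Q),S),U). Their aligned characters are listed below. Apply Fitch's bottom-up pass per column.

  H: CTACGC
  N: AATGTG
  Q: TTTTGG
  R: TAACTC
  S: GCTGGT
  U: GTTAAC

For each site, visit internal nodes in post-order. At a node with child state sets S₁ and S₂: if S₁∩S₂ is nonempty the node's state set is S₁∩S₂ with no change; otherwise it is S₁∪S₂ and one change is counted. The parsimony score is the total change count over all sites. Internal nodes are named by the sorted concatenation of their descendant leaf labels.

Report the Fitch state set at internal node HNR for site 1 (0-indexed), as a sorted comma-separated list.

A,T

NR@0: {A} ∪ {T} = {A,T} (union, +1)
HNR@0: {C} ∪ {A,T} = {A,C,T} (union, +1)
HNQR@0: {A,C,T} ∩ {T} = {T} (intersection, +0)
HNQRS@0: {T} ∪ {G} = {G,T} (union, +1)
HNQRSU@0: {G,T} ∩ {G} = {G} (intersection, +0)
NR@1: {A} ∩ {A} = {A} (intersection, +0)
HNR@1: {T} ∪ {A} = {A,T} (union, +1)
HNQR@1: {A,T} ∩ {T} = {T} (intersection, +0)
HNQRS@1: {T} ∪ {C} = {C,T} (union, +1)
HNQRSU@1: {C,T} ∩ {T} = {T} (intersection, +0)
NR@2: {T} ∪ {A} = {A,T} (union, +1)
HNR@2: {A} ∩ {A,T} = {A} (intersection, +0)
HNQR@2: {A} ∪ {T} = {A,T} (union, +1)
HNQRS@2: {A,T} ∩ {T} = {T} (intersection, +0)
HNQRSU@2: {T} ∩ {T} = {T} (intersection, +0)
NR@3: {G} ∪ {C} = {C,G} (union, +1)
HNR@3: {C} ∩ {C,G} = {C} (intersection, +0)
HNQR@3: {C} ∪ {T} = {C,T} (union, +1)
HNQRS@3: {C,T} ∪ {G} = {C,G,T} (union, +1)
HNQRSU@3: {C,G,T} ∪ {A} = {A,C,G,T} (union, +1)
NR@4: {T} ∩ {T} = {T} (intersection, +0)
HNR@4: {G} ∪ {T} = {G,T} (union, +1)
HNQR@4: {G,T} ∩ {G} = {G} (intersection, +0)
HNQRS@4: {G} ∩ {G} = {G} (intersection, +0)
HNQRSU@4: {G} ∪ {A} = {A,G} (union, +1)
NR@5: {G} ∪ {C} = {C,G} (union, +1)
HNR@5: {C} ∩ {C,G} = {C} (intersection, +0)
HNQR@5: {C} ∪ {G} = {C,G} (union, +1)
HNQRS@5: {C,G} ∪ {T} = {C,G,T} (union, +1)
HNQRSU@5: {C,G,T} ∩ {C} = {C} (intersection, +0)
per-site changes: [3, 2, 2, 4, 2, 3]; total = 16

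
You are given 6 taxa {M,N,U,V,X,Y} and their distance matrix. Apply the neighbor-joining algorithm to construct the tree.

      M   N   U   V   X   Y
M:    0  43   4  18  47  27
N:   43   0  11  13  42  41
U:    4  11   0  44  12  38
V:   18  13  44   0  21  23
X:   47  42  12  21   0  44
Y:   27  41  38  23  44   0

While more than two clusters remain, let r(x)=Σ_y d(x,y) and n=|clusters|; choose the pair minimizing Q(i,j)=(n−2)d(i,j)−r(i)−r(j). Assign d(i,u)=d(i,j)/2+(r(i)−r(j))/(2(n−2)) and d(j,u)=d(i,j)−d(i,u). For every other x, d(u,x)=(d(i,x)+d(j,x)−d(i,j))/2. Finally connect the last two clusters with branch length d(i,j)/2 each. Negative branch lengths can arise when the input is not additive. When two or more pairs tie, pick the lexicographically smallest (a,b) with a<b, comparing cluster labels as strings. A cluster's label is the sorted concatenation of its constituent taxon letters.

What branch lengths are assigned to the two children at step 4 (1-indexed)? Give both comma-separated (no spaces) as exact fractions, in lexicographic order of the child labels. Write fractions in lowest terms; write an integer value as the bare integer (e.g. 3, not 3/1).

1. join M+U (d=4, Q=-232) ⇒ MU; edges |M|=23/4, |U|=-7/4
  updated: d(MU,N)=25, d(MU,V)=29, d(MU,X)=55/2, d(MU,Y)=61/2
2. join N+V (d=13, Q=-168) ⇒ NV; edges |N|=37/3, |V|=2/3
  updated: d(MU,NV)=41/2, d(NV,X)=25, d(NV,Y)=51/2
3. join MU+X (d=55/2, Q=-120) ⇒ MUX; edges |MU|=37/4, |X|=73/4
  updated: d(MUX,NV)=9, d(MUX,Y)=47/2
4. join MUX+NV (d=9, Q=-58) ⇒ MNUVX; edges |MUX|=7/2, |NV|=11/2
  updated: d(MNUVX,Y)=20
5. join MNUVX+Y (d=20) ⇒ MNUVXY; edges |MNUVX|=10, |Y|=10
final tree: ((((M:23/4,U:-7/4):37/4,X:73/4):7/2,(N:37/3,V:2/3):11/2):10,Y:10)
total length: 147/2

7/2,11/2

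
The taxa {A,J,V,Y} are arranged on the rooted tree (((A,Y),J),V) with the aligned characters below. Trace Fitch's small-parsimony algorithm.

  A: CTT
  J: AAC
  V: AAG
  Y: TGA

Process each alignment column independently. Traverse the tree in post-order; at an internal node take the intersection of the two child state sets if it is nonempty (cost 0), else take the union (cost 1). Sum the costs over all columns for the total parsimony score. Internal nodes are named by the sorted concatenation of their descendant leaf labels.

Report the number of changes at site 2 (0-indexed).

3

AY@0: {C} ∪ {T} = {C,T} (union, +1)
AJY@0: {C,T} ∪ {A} = {A,C,T} (union, +1)
AJVY@0: {A,C,T} ∩ {A} = {A} (intersection, +0)
AY@1: {T} ∪ {G} = {G,T} (union, +1)
AJY@1: {G,T} ∪ {A} = {A,G,T} (union, +1)
AJVY@1: {A,G,T} ∩ {A} = {A} (intersection, +0)
AY@2: {T} ∪ {A} = {A,T} (union, +1)
AJY@2: {A,T} ∪ {C} = {A,C,T} (union, +1)
AJVY@2: {A,C,T} ∪ {G} = {A,C,G,T} (union, +1)
per-site changes: [2, 2, 3]; total = 7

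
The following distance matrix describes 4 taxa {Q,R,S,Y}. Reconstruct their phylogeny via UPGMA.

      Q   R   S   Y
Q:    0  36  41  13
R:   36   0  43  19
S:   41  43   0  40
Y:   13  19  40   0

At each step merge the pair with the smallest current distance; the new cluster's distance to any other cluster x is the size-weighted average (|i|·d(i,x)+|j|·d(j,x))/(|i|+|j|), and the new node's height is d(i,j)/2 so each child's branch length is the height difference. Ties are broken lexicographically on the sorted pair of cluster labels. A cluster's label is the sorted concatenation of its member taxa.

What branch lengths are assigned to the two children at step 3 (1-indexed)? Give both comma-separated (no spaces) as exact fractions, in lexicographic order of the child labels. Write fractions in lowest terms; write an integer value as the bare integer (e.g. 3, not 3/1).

step 1: merge (Q,Y) at d=13; branch lengths Q→13/2, Y→13/2; new cluster QY
  updated: d(QY,R)=55/2, d(QY,S)=81/2
step 2: merge (QY,R) at d=55/2; branch lengths QY→29/4, R→55/4; new cluster QRY
  updated: d(QRY,S)=124/3
step 3: merge (QRY,S) at d=124/3; branch lengths QRY→83/12, S→62/3; new cluster QRSY
final tree: (((Q:13/2,Y:13/2):29/4,R:55/4):83/12,S:62/3)
total length: 739/12

83/12,62/3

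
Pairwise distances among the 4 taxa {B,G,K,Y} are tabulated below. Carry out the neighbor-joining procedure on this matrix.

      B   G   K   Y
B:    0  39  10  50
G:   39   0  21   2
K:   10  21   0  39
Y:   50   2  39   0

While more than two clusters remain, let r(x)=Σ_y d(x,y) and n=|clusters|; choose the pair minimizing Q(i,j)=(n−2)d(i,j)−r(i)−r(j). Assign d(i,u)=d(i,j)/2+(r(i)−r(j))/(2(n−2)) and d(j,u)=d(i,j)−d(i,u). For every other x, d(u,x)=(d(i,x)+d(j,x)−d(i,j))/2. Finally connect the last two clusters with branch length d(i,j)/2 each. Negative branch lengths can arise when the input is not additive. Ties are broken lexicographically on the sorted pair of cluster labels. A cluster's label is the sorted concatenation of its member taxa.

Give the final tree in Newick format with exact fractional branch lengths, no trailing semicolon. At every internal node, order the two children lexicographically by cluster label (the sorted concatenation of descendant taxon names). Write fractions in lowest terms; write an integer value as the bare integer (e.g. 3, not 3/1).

1. join B+K (d=10, Q=-149) ⇒ BK; edges |B|=49/4, |K|=-9/4
  updated: d(BK,G)=25, d(BK,Y)=79/2
2. join BK+G (d=25, Q=-133/2) ⇒ BGK; edges |BK|=125/4, |G|=-25/4
  updated: d(BGK,Y)=33/4
3. join BGK+Y (d=33/4) ⇒ BGKY; edges |BGK|=33/8, |Y|=33/8
final tree: (((B:49/4,K:-9/4):125/4,G:-25/4):33/8,Y:33/8)
total length: 173/4

(((B:49/4,K:-9/4):125/4,G:-25/4):33/8,Y:33/8)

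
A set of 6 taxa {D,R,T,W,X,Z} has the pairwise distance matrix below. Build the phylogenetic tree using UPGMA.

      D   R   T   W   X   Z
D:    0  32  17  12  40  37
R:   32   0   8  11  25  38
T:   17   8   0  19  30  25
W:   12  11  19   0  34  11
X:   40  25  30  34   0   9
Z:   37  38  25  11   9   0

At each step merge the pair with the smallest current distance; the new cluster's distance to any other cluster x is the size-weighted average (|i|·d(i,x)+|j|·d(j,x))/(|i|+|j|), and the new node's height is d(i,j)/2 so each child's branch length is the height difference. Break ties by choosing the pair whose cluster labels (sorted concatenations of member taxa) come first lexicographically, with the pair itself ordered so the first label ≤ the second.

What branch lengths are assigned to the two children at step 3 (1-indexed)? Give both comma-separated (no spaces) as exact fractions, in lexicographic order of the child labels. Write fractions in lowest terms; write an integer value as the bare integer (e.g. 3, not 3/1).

6,6

step 1: merge (R,T) at d=8; branch lengths R→4, T→4; new cluster RT
  updated: d(D,RT)=49/2, d(RT,W)=15, d(RT,X)=55/2, d(RT,Z)=63/2
step 2: merge (X,Z) at d=9; branch lengths X→9/2, Z→9/2; new cluster XZ
  updated: d(D,XZ)=77/2, d(RT,XZ)=59/2, d(W,XZ)=45/2
step 3: merge (D,W) at d=12; branch lengths D→6, W→6; new cluster DW
  updated: d(DW,RT)=79/4, d(DW,XZ)=61/2
step 4: merge (DW,RT) at d=79/4; branch lengths DW→31/8, RT→47/8; new cluster DRTW
  updated: d(DRTW,XZ)=30
step 5: merge (DRTW,XZ) at d=30; branch lengths DRTW→41/8, XZ→21/2; new cluster DRTWXZ
final tree: (((D:6,W:6):31/8,(R:4,T:4):47/8):41/8,(X:9/2,Z:9/2):21/2)
total length: 435/8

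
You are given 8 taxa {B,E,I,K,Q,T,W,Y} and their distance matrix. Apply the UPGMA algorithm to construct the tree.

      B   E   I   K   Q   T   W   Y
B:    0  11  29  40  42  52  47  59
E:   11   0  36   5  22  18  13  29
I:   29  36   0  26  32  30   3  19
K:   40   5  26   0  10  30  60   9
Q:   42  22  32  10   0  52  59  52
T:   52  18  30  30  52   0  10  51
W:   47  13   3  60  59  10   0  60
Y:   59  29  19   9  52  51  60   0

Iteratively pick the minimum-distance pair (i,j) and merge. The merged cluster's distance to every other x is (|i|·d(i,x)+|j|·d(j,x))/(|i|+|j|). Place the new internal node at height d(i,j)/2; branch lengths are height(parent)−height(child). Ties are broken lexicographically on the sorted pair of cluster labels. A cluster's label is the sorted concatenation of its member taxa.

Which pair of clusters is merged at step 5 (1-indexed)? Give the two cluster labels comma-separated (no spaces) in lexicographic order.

1. join I+W (d=3) ⇒ IW; edges |I|=3/2, |W|=3/2
  updated: d(B,IW)=38, d(E,IW)=49/2, d(IW,K)=43, d(IW,Q)=91/2, d(IW,T)=20, d(IW,Y)=79/2
2. join E+K (d=5) ⇒ EK; edges |E|=5/2, |K|=5/2
  updated: d(B,EK)=51/2, d(EK,IW)=135/4, d(EK,Q)=16, d(EK,T)=24, d(EK,Y)=19
3. join EK+Q (d=16) ⇒ EKQ; edges |EK|=11/2, |Q|=8
  updated: d(B,EKQ)=31, d(EKQ,IW)=113/3, d(EKQ,T)=100/3, d(EKQ,Y)=30
4. join IW+T (d=20) ⇒ ITW; edges |IW|=17/2, |T|=10
  updated: d(B,ITW)=128/3, d(EKQ,ITW)=326/9, d(ITW,Y)=130/3
5. join EKQ+Y (d=30) ⇒ EKQY; edges |EKQ|=7, |Y|=15
  updated: d(B,EKQY)=38, d(EKQY,ITW)=38
6. join B+EKQY (d=38) ⇒ BEKQY; edges |B|=19, |EKQY|=4
  updated: d(BEKQY,ITW)=584/15
7. join BEKQY+ITW (d=584/15) ⇒ BEIKQTWY; edges |BEKQY|=7/15, |ITW|=142/15
final tree: ((B:19,(((E:5/2,K:5/2):11/2,Q:8):7,Y:15):4):7/15,((I:3/2,W:3/2):17/2,T:10):142/15)
total length: 1424/15

EKQ,Y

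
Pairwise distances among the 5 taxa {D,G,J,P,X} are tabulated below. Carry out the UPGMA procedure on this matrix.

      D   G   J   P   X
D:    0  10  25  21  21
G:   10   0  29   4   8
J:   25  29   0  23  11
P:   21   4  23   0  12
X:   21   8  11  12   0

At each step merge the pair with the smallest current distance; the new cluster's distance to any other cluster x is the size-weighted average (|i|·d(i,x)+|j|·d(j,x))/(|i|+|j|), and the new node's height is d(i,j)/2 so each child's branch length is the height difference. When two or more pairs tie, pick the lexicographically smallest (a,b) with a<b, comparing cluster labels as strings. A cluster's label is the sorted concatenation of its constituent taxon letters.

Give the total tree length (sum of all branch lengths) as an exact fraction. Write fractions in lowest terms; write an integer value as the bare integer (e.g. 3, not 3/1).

113/3

iteration 1: select G,P (d=4); attach at lengths (2, 2); label the merged cluster GP
  updated: d(D,GP)=31/2, d(GP,J)=26, d(GP,X)=10
iteration 2: select GP,X (d=10); attach at lengths (3, 5); label the merged cluster GPX
  updated: d(D,GPX)=52/3, d(GPX,J)=21
iteration 3: select D,GPX (d=52/3); attach at lengths (26/3, 11/3); label the merged cluster DGPX
  updated: d(DGPX,J)=22
iteration 4: select DGPX,J (d=22); attach at lengths (7/3, 11); label the merged cluster DGJPX
final tree: ((D:26/3,((G:2,P:2):3,X:5):11/3):7/3,J:11)
total length: 113/3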